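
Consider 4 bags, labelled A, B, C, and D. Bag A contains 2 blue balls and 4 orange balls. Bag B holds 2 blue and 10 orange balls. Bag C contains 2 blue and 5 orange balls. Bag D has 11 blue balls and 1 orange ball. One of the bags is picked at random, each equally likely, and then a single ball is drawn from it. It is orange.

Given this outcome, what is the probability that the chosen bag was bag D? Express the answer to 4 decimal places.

Compute the likelihood of this draw for each case: P(data | bag A) = (4/6) = 2/3; P(data | bag B) = (10/12) = 5/6; P(data | bag C) = (5/7) = 5/7; P(data | bag D) = (1/12) = 1/12.
The prior-weighted likelihoods are 1/4 · 2/3 = 1/6, 1/4 · 5/6 = 5/24, 1/4 · 5/7 = 5/28, 1/4 · 1/12 = 1/48; summing to 193/336.
Hence P(bag D | data) = (1/48) / (193/336) = 7/193.

0.0363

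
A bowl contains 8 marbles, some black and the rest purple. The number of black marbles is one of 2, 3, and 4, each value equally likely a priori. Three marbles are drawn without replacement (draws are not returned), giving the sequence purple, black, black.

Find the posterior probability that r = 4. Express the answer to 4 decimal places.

For each hypothesis, P(data | H) works out to: P(data | r = 2) = (6/8)(2/7)(1/6) = 1/28; P(data | r = 3) = (5/8)(3/7)(2/6) = 5/56; P(data | r = 4) = (4/8)(4/7)(3/6) = 1/7.
The prior-weighted likelihoods are 1/3 · 1/28 = 1/84, 1/3 · 5/56 = 5/168, 1/3 · 1/7 = 1/21; with total 5/56.
Therefore the posterior P(r = 4 | data) = (1/21) / (5/56) = 8/15.

0.5333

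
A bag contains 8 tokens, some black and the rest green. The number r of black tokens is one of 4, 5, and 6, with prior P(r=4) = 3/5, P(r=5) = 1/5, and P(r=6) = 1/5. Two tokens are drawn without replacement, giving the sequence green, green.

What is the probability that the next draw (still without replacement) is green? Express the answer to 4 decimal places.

0.2955

Compute the likelihood of the observed sequence for each case: P(data | r = 4) = (4/8)(3/7) = 3/14; P(data | r = 5) = (3/8)(2/7) = 3/28; P(data | r = 6) = (2/8)(1/7) = 1/28.
Multiplying each by its prior: 3/5 · 3/14 = 9/70, 1/5 · 3/28 = 3/140, 1/5 · 1/28 = 1/140; these sum to 11/70.
Normalising, the posterior is P(r = 4 | data) = 9/11, P(r = 5 | data) = 3/22, P(r = 6 | data) = 1/22.
So P(green next | data) = Σ P(green next | H) P(H | data) = (1/3)(9/11) + (1/6)(3/22) + (0)(1/22) = 13/44.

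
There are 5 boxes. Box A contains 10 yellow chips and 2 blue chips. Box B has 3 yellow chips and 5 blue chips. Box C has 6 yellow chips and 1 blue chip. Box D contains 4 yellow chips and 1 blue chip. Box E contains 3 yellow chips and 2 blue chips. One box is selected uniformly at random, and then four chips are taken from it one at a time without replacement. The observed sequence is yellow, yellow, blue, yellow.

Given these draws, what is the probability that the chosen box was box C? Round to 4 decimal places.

Under each hypothesis, the probability of the observed sequence is: P(data | box A) = (10/12)(9/11)(2/10)(8/9) = 0.12121; P(data | box B) = (3/8)(2/7)(5/6)(1/5) = 0.017857; P(data | box C) = (6/7)(5/6)(1/5)(4/4) = 0.14286; P(data | box D) = (4/5)(3/4)(1/3)(2/2) = 0.2; P(data | box E) = (3/5)(2/4)(2/3)(1/2) = 0.1.
The prior-weighted likelihoods are 1/5 · 0.12121 = 0.024242, 1/5 · 0.017857 = 0.0035714, 1/5 · 0.14286 = 0.028571, 1/5 · 0.2 = 0.04, 1/5 · 0.1 = 0.02; with total 0.11639.
By Bayes' rule, P(box C | data) = (0.028571) / (0.11639) = 0.24549.

0.2455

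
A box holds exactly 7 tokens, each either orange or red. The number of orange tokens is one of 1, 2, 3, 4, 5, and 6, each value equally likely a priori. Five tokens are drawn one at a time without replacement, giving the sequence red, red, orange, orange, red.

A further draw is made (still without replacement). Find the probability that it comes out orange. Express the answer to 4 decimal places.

0.4286

Compute the likelihood of the observed sequence for each case: P(data | r = 1) = (6/7)(5/6)(1/5)(0/4) = 0; P(data | r = 2) = (5/7)(4/6)(2/5)(1/4)(3/3) = 1/21; P(data | r = 3) = (4/7)(3/6)(3/5)(2/4)(2/3) = 2/35; P(data | r = 4) = (3/7)(2/6)(4/5)(3/4)(1/3) = 1/35; P(data | r = 5) = (2/7)(1/6)(5/5)(4/4)(0/3) = 0; P(data | r = 6) = (1/7)(0/6) = 0.
Multiplying each by its prior: 1/6 · 0 = 0, 1/6 · 1/21 = 1/126, 1/6 · 2/35 = 1/105, 1/6 · 1/35 = 1/210, 1/6 · 0 = 0, 1/6 · 0 = 0; with total 1/45.
The posterior is then P(r = 1 | data) = 0, P(r = 2 | data) = 5/14, P(r = 3 | data) = 3/7, P(r = 4 | data) = 3/14, P(r = 5 | data) = 0, P(r = 6 | data) = 0.
Averaging over the posterior, P(orange next | data) = (0)(5/14) + (1/2)(3/7) + (1)(3/14) = 3/7.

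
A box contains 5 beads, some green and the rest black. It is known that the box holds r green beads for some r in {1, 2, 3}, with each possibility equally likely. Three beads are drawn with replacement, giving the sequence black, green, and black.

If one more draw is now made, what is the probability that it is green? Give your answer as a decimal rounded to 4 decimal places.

0.3826

The likelihood of the observed sequence under each hypothesis: P(data | r = 1) = (4/5)(1/5)(4/5) = 16/125; P(data | r = 2) = (3/5)(2/5)(3/5) = 18/125; P(data | r = 3) = (2/5)(3/5)(2/5) = 12/125.
The prior-weighted likelihoods are 1/3 · 16/125 = 16/375, 1/3 · 18/125 = 6/125, 1/3 · 12/125 = 4/125; these sum to 46/375.
Normalising, the posterior is P(r = 1 | data) = 8/23, P(r = 2 | data) = 9/23, P(r = 3 | data) = 6/23.
The predictive probability is P(green next | data) = (1/5)(8/23) + (2/5)(9/23) + (3/5)(6/23) = 44/115.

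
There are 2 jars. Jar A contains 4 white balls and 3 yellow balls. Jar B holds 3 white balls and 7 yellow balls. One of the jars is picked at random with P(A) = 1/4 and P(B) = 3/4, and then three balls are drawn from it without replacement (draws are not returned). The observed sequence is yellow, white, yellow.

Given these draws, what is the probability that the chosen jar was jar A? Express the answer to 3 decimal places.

0.179

Compute the likelihood of the observed sequence for each case: P(data | jar A) = (3/7)(4/6)(2/5) = 0.11429; P(data | jar B) = (7/10)(3/9)(6/8) = 0.175.
Multiplying each by its prior: 1/4 · 0.11429 = 0.028571, 3/4 · 0.175 = 0.13125; summing to 0.15982.
So P(jar A | data) = (0.028571) / (0.15982) = 0.17877.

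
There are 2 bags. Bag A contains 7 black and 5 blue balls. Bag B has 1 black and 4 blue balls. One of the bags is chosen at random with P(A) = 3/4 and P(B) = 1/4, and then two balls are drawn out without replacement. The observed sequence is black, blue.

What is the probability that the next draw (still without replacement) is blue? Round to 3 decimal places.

0.521

The likelihood of the observed sequence under each hypothesis: P(data | bag A) = (7/12)(5/11) = 35/132; P(data | bag B) = (1/5)(4/4) = 1/5.
Multiplying each by its prior: 3/4 · 35/132 = 35/176, 1/4 · 1/5 = 1/20; summing to 219/880.
The posterior is then P(bag A | data) = 175/219, P(bag B | data) = 44/219.
Averaging over the posterior, P(blue next | data) = (2/5)(175/219) + (1)(44/219) = 38/73.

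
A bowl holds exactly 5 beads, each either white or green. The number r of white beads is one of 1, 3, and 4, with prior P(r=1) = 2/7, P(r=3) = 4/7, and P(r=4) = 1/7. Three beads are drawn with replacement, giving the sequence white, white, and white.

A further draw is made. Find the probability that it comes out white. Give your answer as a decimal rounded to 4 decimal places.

0.6690

Under each hypothesis, the probability of the observed sequence is: P(data | r = 1) = (1/5)(1/5)(1/5) = 1/125; P(data | r = 3) = (3/5)(3/5)(3/5) = 27/125; P(data | r = 4) = (4/5)(4/5)(4/5) = 64/125.
Multiplying each by its prior: 2/7 · 1/125 = 2/875, 4/7 · 27/125 = 108/875, 1/7 · 64/125 = 64/875; summing to 174/875.
The posterior is then P(r = 1 | data) = 1/87, P(r = 3 | data) = 18/29, P(r = 4 | data) = 32/87.
Averaging over the posterior, P(white next | data) = (1/5)(1/87) + (3/5)(18/29) + (4/5)(32/87) = 97/145.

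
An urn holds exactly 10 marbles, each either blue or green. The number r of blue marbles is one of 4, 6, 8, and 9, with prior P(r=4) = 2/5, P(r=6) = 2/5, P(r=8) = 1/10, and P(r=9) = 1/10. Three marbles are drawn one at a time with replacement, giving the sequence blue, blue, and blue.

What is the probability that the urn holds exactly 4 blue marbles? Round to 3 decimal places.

0.108

Under each hypothesis, the probability of the observed sequence is: P(data | r = 4) = (4/10)(4/10)(4/10) = 0.064; P(data | r = 6) = (6/10)(6/10)(6/10) = 0.216; P(data | r = 8) = (8/10)(8/10)(8/10) = 0.512; P(data | r = 9) = (9/10)(9/10)(9/10) = 0.729.
Weighting by the prior gives 2/5 · 0.064 = 0.0256, 2/5 · 0.216 = 0.0864, 1/10 · 0.512 = 0.0512, 1/10 · 0.729 = 0.0729; with total 0.2361.
Therefore the posterior P(r = 4 | data) = (0.0256) / (0.2361) = 0.10843.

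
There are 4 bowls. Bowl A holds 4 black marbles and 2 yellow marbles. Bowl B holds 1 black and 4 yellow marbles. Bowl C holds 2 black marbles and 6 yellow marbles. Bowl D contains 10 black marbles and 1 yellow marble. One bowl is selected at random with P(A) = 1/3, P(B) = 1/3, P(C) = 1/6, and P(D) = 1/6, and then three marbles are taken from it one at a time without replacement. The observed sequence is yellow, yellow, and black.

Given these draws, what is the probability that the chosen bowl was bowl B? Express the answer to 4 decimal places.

0.5619

The likelihood of the observed sequence under each hypothesis: P(data | bowl A) = (2/6)(1/5)(4/4) = 0.066667; P(data | bowl B) = (4/5)(3/4)(1/3) = 0.2; P(data | bowl C) = (6/8)(5/7)(2/6) = 0.17857; P(data | bowl D) = (1/11)(0/10) = 0.
The prior-weighted likelihoods are 1/3 · 0.066667 = 0.022222, 1/3 · 0.2 = 0.066667, 1/6 · 0.17857 = 0.029762, 1/6 · 0 = 0; summing to 0.11865.
By Bayes' rule, P(bowl B | data) = (0.066667) / (0.11865) = 0.56187.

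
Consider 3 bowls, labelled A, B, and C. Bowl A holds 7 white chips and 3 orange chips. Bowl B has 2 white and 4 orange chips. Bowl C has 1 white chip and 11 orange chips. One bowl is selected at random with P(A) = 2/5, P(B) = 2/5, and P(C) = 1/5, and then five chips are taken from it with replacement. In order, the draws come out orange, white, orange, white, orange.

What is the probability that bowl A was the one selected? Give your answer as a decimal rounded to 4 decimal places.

0.2710

Under each hypothesis, the probability of the observed sequence is: P(data | bowl A) = (3/10)(7/10)(3/10)(7/10)(3/10) = 0.01323; P(data | bowl B) = (4/6)(2/6)(4/6)(2/6)(4/6) = 0.032922; P(data | bowl C) = (11/12)(1/12)(11/12)(1/12)(11/12) = 0.005349.
Weighting by the prior gives 2/5 · 0.01323 = 0.005292, 2/5 · 0.032922 = 0.013169, 1/5 · 0.005349 = 0.0010698; summing to 0.019531.
So P(bowl A | data) = (0.005292) / (0.019531) = 0.27096.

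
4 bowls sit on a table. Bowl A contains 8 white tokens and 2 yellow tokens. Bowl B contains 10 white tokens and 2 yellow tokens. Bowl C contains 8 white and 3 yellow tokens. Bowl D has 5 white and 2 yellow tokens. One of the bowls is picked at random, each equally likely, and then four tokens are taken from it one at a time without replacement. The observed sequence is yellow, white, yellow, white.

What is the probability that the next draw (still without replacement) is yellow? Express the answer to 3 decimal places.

0.048

For each hypothesis, P(data | H) works out to: P(data | bowl A) = (2/10)(8/9)(1/8)(7/7) = 0.022222; P(data | bowl B) = (2/12)(10/11)(1/10)(9/9) = 0.015152; P(data | bowl C) = (3/11)(8/10)(2/9)(7/8) = 0.042424; P(data | bowl D) = (2/7)(5/6)(1/5)(4/4) = 0.047619.
Weighting by the prior gives 1/4 · 0.022222 = 0.0055556, 1/4 · 0.015152 = 0.0037879, 1/4 · 0.042424 = 0.010606, 1/4 · 0.047619 = 0.011905; summing to 0.031854.
Dividing through by the total gives posterior P(bowl A | data) = 0.17441, P(bowl B | data) = 0.11891, P(bowl C | data) = 0.33296, P(bowl D | data) = 0.37373.
Averaging over the posterior, P(yellow next | data) = (0)(0.17441) + (0)(0.11891) + (1/7)(0.33296) + (0)(0.37373) = 0.047565.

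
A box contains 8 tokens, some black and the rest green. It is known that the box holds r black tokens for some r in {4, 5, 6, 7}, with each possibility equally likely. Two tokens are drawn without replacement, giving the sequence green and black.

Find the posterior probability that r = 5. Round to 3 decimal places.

0.300

Under each hypothesis, the probability of the observed sequence is: P(data | r = 4) = (4/8)(4/7) = 2/7; P(data | r = 5) = (3/8)(5/7) = 15/56; P(data | r = 6) = (2/8)(6/7) = 3/14; P(data | r = 7) = (1/8)(7/7) = 1/8.
Weighting by the prior gives 1/4 · 2/7 = 1/14, 1/4 · 15/56 = 15/224, 1/4 · 3/14 = 3/56, 1/4 · 1/8 = 1/32; these sum to 25/112.
By Bayes' rule, P(r = 5 | data) = (15/224) / (25/112) = 3/10.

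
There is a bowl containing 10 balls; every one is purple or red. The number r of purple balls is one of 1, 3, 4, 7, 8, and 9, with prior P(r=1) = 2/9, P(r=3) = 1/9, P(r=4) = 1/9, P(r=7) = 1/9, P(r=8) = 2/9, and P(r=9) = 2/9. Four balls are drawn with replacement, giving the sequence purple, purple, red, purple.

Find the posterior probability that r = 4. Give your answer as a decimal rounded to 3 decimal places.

0.075

For each hypothesis, P(data | H) works out to: P(data | r = 1) = (1/10)(1/10)(9/10)(1/10) = 0.0009; P(data | r = 3) = (3/10)(3/10)(7/10)(3/10) = 0.0189; P(data | r = 4) = (4/10)(4/10)(6/10)(4/10) = 0.0384; P(data | r = 7) = (7/10)(7/10)(3/10)(7/10) = 0.1029; P(data | r = 8) = (8/10)(8/10)(2/10)(8/10) = 0.1024; P(data | r = 9) = (9/10)(9/10)(1/10)(9/10) = 0.0729.
Weighting by the prior gives 2/9 · 0.0009 = 0.0002, 1/9 · 0.0189 = 0.0021, 1/9 · 0.0384 = 0.0042667, 1/9 · 0.1029 = 0.011433, 2/9 · 0.1024 = 0.022756, 2/9 · 0.0729 = 0.0162; with total 0.056956.
So P(r = 4 | data) = (0.0042667) / (0.056956) = 0.074912.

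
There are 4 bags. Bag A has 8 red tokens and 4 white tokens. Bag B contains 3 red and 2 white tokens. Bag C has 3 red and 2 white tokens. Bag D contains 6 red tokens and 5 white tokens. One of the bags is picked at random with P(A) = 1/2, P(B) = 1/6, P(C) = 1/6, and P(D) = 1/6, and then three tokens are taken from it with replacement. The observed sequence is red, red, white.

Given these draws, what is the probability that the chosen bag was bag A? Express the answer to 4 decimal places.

0.5122

Under each hypothesis, the probability of the observed sequence is: P(data | bag A) = (8/12)(8/12)(4/12) = 0.14815; P(data | bag B) = (3/5)(3/5)(2/5) = 0.144; P(data | bag C) = (3/5)(3/5)(2/5) = 0.144; P(data | bag D) = (6/11)(6/11)(5/11) = 0.13524.
The prior-weighted likelihoods are 1/2 · 0.14815 = 0.074074, 1/6 · 0.144 = 0.024, 1/6 · 0.144 = 0.024, 1/6 · 0.13524 = 0.022539; with total 0.14461.
Hence P(bag A | data) = (0.074074) / (0.14461) = 0.51222.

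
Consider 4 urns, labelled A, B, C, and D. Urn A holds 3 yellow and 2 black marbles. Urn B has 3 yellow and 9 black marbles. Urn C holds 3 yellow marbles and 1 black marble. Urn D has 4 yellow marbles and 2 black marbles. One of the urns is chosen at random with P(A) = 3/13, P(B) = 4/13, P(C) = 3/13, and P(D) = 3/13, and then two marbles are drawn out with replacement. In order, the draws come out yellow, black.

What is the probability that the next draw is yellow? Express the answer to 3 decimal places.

0.550

Under each hypothesis, the probability of the observed sequence is: P(data | urn A) = (3/5)(2/5) = 0.24; P(data | urn B) = (3/12)(9/12) = 0.1875; P(data | urn C) = (3/4)(1/4) = 0.1875; P(data | urn D) = (4/6)(2/6) = 0.22222.
Multiplying each by its prior: 3/13 · 0.24 = 0.055385, 4/13 · 0.1875 = 0.057692, 3/13 · 0.1875 = 0.043269, 3/13 · 0.22222 = 0.051282; these sum to 0.20763.
Normalising, the posterior is P(urn A | data) = 0.26675, P(urn B | data) = 0.27786, P(urn C | data) = 0.2084, P(urn D | data) = 0.24699.
Averaging over the posterior, P(yellow next | data) = (3/5)(0.26675) + (1/4)(0.27786) + (3/4)(0.2084) + (2/3)(0.24699) = 0.55047.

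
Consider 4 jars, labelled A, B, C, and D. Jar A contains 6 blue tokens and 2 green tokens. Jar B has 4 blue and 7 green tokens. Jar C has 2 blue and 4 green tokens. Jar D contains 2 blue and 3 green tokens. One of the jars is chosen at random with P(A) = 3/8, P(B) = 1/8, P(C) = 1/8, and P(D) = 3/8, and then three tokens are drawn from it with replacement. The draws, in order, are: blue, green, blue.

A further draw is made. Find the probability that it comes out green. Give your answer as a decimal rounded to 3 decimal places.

Compute the likelihood of the observed sequence for each case: P(data | jar A) = (6/8)(2/8)(6/8) = 0.14062; P(data | jar B) = (4/11)(7/11)(4/11) = 0.084147; P(data | jar C) = (2/6)(4/6)(2/6) = 0.074074; P(data | jar D) = (2/5)(3/5)(2/5) = 0.096.
Weighting by the prior gives 3/8 · 0.14062 = 0.052734, 1/8 · 0.084147 = 0.010518, 1/8 · 0.074074 = 0.0092593, 3/8 · 0.096 = 0.036; these sum to 0.10851.
Dividing through by the total gives posterior P(jar A | data) = 0.48598, P(jar B | data) = 0.096933, P(jar C | data) = 0.085329, P(jar D | data) = 0.33176.
Averaging over the posterior, P(green next | data) = (1/4)(0.48598) + (7/11)(0.096933) + (2/3)(0.085329) + (3/5)(0.33176) = 0.43912.

0.439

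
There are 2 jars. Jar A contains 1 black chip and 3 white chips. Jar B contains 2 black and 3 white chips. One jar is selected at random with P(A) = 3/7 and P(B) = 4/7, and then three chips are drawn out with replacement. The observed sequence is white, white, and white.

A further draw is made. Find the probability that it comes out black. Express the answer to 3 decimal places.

0.311

Compute the likelihood of the observed sequence for each case: P(data | jar A) = (3/4)(3/4)(3/4) = 0.42188; P(data | jar B) = (3/5)(3/5)(3/5) = 0.216.
Weighting by the prior gives 3/7 · 0.42188 = 0.1808, 4/7 · 0.216 = 0.12343; with total 0.30423.
The posterior is then P(jar A | data) = 0.59429, P(jar B | data) = 0.40571.
So P(black next | data) = Σ P(black next | H) P(H | data) = (1/4)(0.59429) + (2/5)(0.40571) = 0.31086.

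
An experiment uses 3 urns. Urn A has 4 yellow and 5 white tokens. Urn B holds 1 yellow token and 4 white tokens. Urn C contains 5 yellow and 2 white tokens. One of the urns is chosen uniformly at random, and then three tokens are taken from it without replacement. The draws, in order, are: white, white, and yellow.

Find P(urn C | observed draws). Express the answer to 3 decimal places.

For each hypothesis, P(data | H) works out to: P(data | urn A) = (5/9)(4/8)(4/7) = 10/63; P(data | urn B) = (4/5)(3/4)(1/3) = 1/5; P(data | urn C) = (2/7)(1/6)(5/5) = 1/21.
The prior-weighted likelihoods are 1/3 · 10/63 = 10/189, 1/3 · 1/5 = 1/15, 1/3 · 1/21 = 1/63; with total 128/945.
By Bayes' rule, P(urn C | data) = (1/63) / (128/945) = 15/128.

0.117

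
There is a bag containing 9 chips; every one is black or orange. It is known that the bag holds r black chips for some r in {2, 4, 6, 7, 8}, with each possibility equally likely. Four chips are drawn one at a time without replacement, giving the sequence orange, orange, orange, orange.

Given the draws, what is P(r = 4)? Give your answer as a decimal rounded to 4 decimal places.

The likelihood of the observed sequence under each hypothesis: P(data | r = 2) = (7/9)(6/8)(5/7)(4/6) = 5/18; P(data | r = 4) = (5/9)(4/8)(3/7)(2/6) = 5/126; P(data | r = 6) = (3/9)(2/8)(1/7)(0/6) = 0; P(data | r = 7) = (2/9)(1/8)(0/7) = 0; P(data | r = 8) = (1/9)(0/8) = 0.
Multiplying each by its prior: 1/5 · 5/18 = 1/18, 1/5 · 5/126 = 1/126, 1/5 · 0 = 0, 1/5 · 0 = 0, 1/5 · 0 = 0; with total 4/63.
By Bayes' rule, P(r = 4 | data) = (1/126) / (4/63) = 1/8.

0.1250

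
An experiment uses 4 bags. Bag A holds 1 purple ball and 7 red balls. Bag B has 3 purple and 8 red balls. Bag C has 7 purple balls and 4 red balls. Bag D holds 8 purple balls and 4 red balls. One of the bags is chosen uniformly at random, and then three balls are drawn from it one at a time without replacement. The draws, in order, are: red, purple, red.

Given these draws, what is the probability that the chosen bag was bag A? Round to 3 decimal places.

Under each hypothesis, the probability of the observed sequence is: P(data | bag A) = (7/8)(1/7)(6/6) = 0.125; P(data | bag B) = (8/11)(3/10)(7/9) = 0.1697; P(data | bag C) = (4/11)(7/10)(3/9) = 0.084848; P(data | bag D) = (4/12)(8/11)(3/10) = 0.072727.
Multiplying each by its prior: 1/4 · 0.125 = 0.03125, 1/4 · 0.1697 = 0.042424, 1/4 · 0.084848 = 0.021212, 1/4 · 0.072727 = 0.018182; summing to 0.11307.
Hence P(bag A | data) = (0.03125) / (0.11307) = 0.27638.

0.276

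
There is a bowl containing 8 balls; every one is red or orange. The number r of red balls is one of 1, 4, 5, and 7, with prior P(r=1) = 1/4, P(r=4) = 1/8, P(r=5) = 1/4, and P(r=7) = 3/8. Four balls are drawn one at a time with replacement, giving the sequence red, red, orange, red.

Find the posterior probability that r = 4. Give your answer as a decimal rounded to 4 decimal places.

For each hypothesis, P(data | H) works out to: P(data | r = 1) = (1/8)(1/8)(7/8)(1/8) = 0.001709; P(data | r = 4) = (4/8)(4/8)(4/8)(4/8) = 0.0625; P(data | r = 5) = (5/8)(5/8)(3/8)(5/8) = 0.091553; P(data | r = 7) = (7/8)(7/8)(1/8)(7/8) = 0.08374.
Multiplying each by its prior: 1/4 · 0.001709 = 0.00042725, 1/8 · 0.0625 = 0.0078125, 1/4 · 0.091553 = 0.022888, 3/8 · 0.08374 = 0.031403; summing to 0.062531.
So P(r = 4 | data) = (0.0078125) / (0.062531) = 0.12494.

0.1249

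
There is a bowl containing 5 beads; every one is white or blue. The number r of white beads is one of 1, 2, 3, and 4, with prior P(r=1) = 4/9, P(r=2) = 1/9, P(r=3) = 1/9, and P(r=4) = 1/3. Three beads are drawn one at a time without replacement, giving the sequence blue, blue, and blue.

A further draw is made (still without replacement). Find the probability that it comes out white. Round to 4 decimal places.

Under each hypothesis, the probability of the observed sequence is: P(data | r = 1) = (4/5)(3/4)(2/3) = 2/5; P(data | r = 2) = (3/5)(2/4)(1/3) = 1/10; P(data | r = 3) = (2/5)(1/4)(0/3) = 0; P(data | r = 4) = (1/5)(0/4) = 0.
Multiplying each by its prior: 4/9 · 2/5 = 8/45, 1/9 · 1/10 = 1/90, 1/9 · 0 = 0, 1/3 · 0 = 0; with total 17/90.
Normalising, the posterior is P(r = 1 | data) = 16/17, P(r = 2 | data) = 1/17, P(r = 3 | data) = 0, P(r = 4 | data) = 0.
The predictive probability is P(white next | data) = (1/2)(16/17) + (1)(1/17) = 9/17.

0.5294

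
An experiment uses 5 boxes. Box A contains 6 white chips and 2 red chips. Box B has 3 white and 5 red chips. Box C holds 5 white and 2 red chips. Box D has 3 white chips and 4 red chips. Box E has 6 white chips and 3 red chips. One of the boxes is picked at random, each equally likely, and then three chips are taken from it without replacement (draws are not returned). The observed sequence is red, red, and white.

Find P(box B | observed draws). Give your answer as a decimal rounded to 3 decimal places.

0.354

Compute the likelihood of the observed sequence for each case: P(data | box A) = (2/8)(1/7)(6/6) = 1/28; P(data | box B) = (5/8)(4/7)(3/6) = 5/28; P(data | box C) = (2/7)(1/6)(5/5) = 1/21; P(data | box D) = (4/7)(3/6)(3/5) = 6/35; P(data | box E) = (3/9)(2/8)(6/7) = 1/14.
Weighting by the prior gives 1/5 · 1/28 = 1/140, 1/5 · 5/28 = 1/28, 1/5 · 1/21 = 1/105, 1/5 · 6/35 = 6/175, 1/5 · 1/14 = 1/70; summing to 53/525.
Hence P(box B | data) = (1/28) / (53/525) = 75/212.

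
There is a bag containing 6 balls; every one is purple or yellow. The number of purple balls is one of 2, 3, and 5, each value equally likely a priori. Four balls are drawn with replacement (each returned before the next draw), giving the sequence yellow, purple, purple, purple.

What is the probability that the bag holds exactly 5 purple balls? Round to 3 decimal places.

0.525

Compute the likelihood of the observed sequence for each case: P(data | r = 2) = (4/6)(2/6)(2/6)(2/6) = 0.024691; P(data | r = 3) = (3/6)(3/6)(3/6)(3/6) = 0.0625; P(data | r = 5) = (1/6)(5/6)(5/6)(5/6) = 0.096451.
The prior-weighted likelihoods are 1/3 · 0.024691 = 0.0082305, 1/3 · 0.0625 = 0.020833, 1/3 · 0.096451 = 0.03215; with total 0.061214.
Therefore the posterior P(r = 5 | data) = (0.03215) / (0.061214) = 0.52521.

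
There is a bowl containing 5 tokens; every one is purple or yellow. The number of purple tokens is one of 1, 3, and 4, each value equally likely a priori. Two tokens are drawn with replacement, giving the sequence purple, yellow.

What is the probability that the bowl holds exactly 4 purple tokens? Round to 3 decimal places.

0.286

For each hypothesis, P(data | H) works out to: P(data | r = 1) = (1/5)(4/5) = 4/25; P(data | r = 3) = (3/5)(2/5) = 6/25; P(data | r = 4) = (4/5)(1/5) = 4/25.
Multiplying each by its prior: 1/3 · 4/25 = 4/75, 1/3 · 6/25 = 2/25, 1/3 · 4/25 = 4/75; these sum to 14/75.
So P(r = 4 | data) = (4/75) / (14/75) = 2/7.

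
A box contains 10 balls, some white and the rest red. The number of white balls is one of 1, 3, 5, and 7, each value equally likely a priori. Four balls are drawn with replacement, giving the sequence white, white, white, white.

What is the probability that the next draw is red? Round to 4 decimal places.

The likelihood of the observed sequence under each hypothesis: P(data | r = 1) = (1/10)(1/10)(1/10)(1/10) = 0.0001; P(data | r = 3) = (3/10)(3/10)(3/10)(3/10) = 0.0081; P(data | r = 5) = (5/10)(5/10)(5/10)(5/10) = 0.0625; P(data | r = 7) = (7/10)(7/10)(7/10)(7/10) = 0.2401.
Weighting by the prior gives 1/4 · 0.0001 = 2.5e-05, 1/4 · 0.0081 = 0.002025, 1/4 · 0.0625 = 0.015625, 1/4 · 0.2401 = 0.060025; these sum to 0.0777.
Dividing through by the total gives posterior P(r = 1 | data) = 0.00032175, P(r = 3 | data) = 0.026062, P(r = 5 | data) = 0.20109, P(r = 7 | data) = 0.77252.
Averaging over the posterior, P(red next | data) = (9/10)(0.00032175) + (7/10)(0.026062) + (1/2)(0.20109) + (3/10)(0.77252) = 0.35084.

0.3508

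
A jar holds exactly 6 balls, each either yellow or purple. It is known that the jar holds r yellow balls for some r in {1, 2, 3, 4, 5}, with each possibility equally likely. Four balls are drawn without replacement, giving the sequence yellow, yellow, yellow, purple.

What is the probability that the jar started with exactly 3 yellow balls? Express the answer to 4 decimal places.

0.1429

For each hypothesis, P(data | H) works out to: P(data | r = 1) = (1/6)(0/5) = 0; P(data | r = 2) = (2/6)(1/5)(0/4) = 0; P(data | r = 3) = (3/6)(2/5)(1/4)(3/3) = 1/20; P(data | r = 4) = (4/6)(3/5)(2/4)(2/3) = 2/15; P(data | r = 5) = (5/6)(4/5)(3/4)(1/3) = 1/6.
The prior-weighted likelihoods are 1/5 · 0 = 0, 1/5 · 0 = 0, 1/5 · 1/20 = 1/100, 1/5 · 2/15 = 2/75, 1/5 · 1/6 = 1/30; summing to 7/100.
Therefore the posterior P(r = 3 | data) = (1/100) / (7/100) = 1/7.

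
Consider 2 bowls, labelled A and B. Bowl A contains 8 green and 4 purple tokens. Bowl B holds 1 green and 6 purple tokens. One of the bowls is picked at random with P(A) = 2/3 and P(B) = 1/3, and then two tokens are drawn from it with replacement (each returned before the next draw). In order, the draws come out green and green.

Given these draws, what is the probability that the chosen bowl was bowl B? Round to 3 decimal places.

0.022

Compute the likelihood of the observed sequence for each case: P(data | bowl A) = (8/12)(8/12) = 0.44444; P(data | bowl B) = (1/7)(1/7) = 0.020408.
Multiplying each by its prior: 2/3 · 0.44444 = 0.2963, 1/3 · 0.020408 = 0.0068027; summing to 0.3031.
By Bayes' rule, P(bowl B | data) = (0.0068027) / (0.3031) = 0.022444.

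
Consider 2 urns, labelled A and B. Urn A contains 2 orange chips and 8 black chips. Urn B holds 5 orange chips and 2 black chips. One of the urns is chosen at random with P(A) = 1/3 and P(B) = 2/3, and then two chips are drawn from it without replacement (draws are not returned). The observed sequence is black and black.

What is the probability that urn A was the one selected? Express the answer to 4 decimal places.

Under each hypothesis, the probability of the observed sequence is: P(data | urn A) = (8/10)(7/9) = 28/45; P(data | urn B) = (2/7)(1/6) = 1/21.
Multiplying each by its prior: 1/3 · 28/45 = 28/135, 2/3 · 1/21 = 2/63; with total 226/945.
Therefore the posterior P(urn A | data) = (28/135) / (226/945) = 98/113.

0.8673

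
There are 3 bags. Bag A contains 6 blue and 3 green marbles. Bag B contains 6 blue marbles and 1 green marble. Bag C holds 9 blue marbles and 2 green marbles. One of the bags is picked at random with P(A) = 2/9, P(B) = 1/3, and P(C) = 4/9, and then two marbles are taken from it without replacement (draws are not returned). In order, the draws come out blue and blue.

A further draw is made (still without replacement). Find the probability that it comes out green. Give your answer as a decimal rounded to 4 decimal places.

0.2444

Compute the likelihood of the observed sequence for each case: P(data | bag A) = (6/9)(5/8) = 0.41667; P(data | bag B) = (6/7)(5/6) = 0.71429; P(data | bag C) = (9/11)(8/10) = 0.65455.
The prior-weighted likelihoods are 2/9 · 0.41667 = 0.092593, 1/3 · 0.71429 = 0.2381, 4/9 · 0.65455 = 0.29091; with total 0.6216.
Normalising, the posterior is P(bag A | data) = 0.14896, P(bag B | data) = 0.38304, P(bag C | data) = 0.468.
So P(green next | data) = Σ P(green next | H) P(H | data) = (3/7)(0.14896) + (1/5)(0.38304) + (2/9)(0.468) = 0.24445.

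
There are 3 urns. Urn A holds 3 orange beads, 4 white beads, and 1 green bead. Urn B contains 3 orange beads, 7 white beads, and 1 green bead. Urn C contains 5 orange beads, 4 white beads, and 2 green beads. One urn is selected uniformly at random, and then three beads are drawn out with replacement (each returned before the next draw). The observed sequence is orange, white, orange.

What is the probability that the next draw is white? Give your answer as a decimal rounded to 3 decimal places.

0.480

Under each hypothesis, the probability of the observed sequence is: P(data | urn A) = (3/8)(4/8)(3/8) = 0.070312; P(data | urn B) = (3/11)(7/11)(3/11) = 0.047333; P(data | urn C) = (5/11)(4/11)(5/11) = 0.075131.
Multiplying each by its prior: 1/3 · 0.070312 = 0.023438, 1/3 · 0.047333 = 0.015778, 1/3 · 0.075131 = 0.025044; with total 0.064259.
Dividing through by the total gives posterior P(urn A | data) = 0.36474, P(urn B | data) = 0.24553, P(urn C | data) = 0.38973.
The predictive probability is P(white next | data) = (1/2)(0.36474) + (7/11)(0.24553) + (4/11)(0.38973) = 0.48034.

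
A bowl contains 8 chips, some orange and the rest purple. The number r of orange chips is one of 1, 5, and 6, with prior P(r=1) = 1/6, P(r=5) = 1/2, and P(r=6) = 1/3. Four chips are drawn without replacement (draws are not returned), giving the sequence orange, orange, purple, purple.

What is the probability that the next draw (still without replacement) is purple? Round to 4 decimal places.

0.1875

For each hypothesis, P(data | H) works out to: P(data | r = 1) = (1/8)(0/7) = 0; P(data | r = 5) = (5/8)(4/7)(3/6)(2/5) = 1/14; P(data | r = 6) = (6/8)(5/7)(2/6)(1/5) = 1/28.
Weighting by the prior gives 1/6 · 0 = 0, 1/2 · 1/14 = 1/28, 1/3 · 1/28 = 1/84; with total 1/21.
Dividing through by the total gives posterior P(r = 1 | data) = 0, P(r = 5 | data) = 3/4, P(r = 6 | data) = 1/4.
The predictive probability is P(purple next | data) = (1/4)(3/4) + (0)(1/4) = 3/16.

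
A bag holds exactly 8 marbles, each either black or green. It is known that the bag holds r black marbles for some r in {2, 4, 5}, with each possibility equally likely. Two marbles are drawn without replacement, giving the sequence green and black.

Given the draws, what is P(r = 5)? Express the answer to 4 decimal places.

Compute the likelihood of the observed sequence for each case: P(data | r = 2) = (6/8)(2/7) = 3/14; P(data | r = 4) = (4/8)(4/7) = 2/7; P(data | r = 5) = (3/8)(5/7) = 15/56.
Multiplying each by its prior: 1/3 · 3/14 = 1/14, 1/3 · 2/7 = 2/21, 1/3 · 15/56 = 5/56; with total 43/168.
By Bayes' rule, P(r = 5 | data) = (5/56) / (43/168) = 15/43.

0.3488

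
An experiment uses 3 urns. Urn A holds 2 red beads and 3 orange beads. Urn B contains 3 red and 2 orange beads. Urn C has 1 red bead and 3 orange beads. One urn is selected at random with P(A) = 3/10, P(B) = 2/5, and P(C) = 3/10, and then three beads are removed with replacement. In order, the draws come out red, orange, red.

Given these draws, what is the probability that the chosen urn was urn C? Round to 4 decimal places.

The likelihood of the observed sequence under each hypothesis: P(data | urn A) = (2/5)(3/5)(2/5) = 0.096; P(data | urn B) = (3/5)(2/5)(3/5) = 0.144; P(data | urn C) = (1/4)(3/4)(1/4) = 0.046875.
The prior-weighted likelihoods are 3/10 · 0.096 = 0.0288, 2/5 · 0.144 = 0.0576, 3/10 · 0.046875 = 0.014063; these sum to 0.10046.
Hence P(urn C | data) = (0.014063) / (0.10046) = 0.13998.

0.1400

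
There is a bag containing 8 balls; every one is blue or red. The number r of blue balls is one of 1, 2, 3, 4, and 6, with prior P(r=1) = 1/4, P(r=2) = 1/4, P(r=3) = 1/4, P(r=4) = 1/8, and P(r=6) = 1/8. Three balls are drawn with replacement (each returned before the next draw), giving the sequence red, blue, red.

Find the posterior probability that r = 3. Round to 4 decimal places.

Under each hypothesis, the probability of the observed sequence is: P(data | r = 1) = (7/8)(1/8)(7/8) = 0.095703; P(data | r = 2) = (6/8)(2/8)(6/8) = 0.14062; P(data | r = 3) = (5/8)(3/8)(5/8) = 0.14648; P(data | r = 4) = (4/8)(4/8)(4/8) = 0.125; P(data | r = 6) = (2/8)(6/8)(2/8) = 0.046875.
Weighting by the prior gives 1/4 · 0.095703 = 0.023926, 1/4 · 0.14062 = 0.035156, 1/4 · 0.14648 = 0.036621, 1/8 · 0.125 = 0.015625, 1/8 · 0.046875 = 0.0058594; these sum to 0.11719.
So P(r = 3 | data) = (0.036621) / (0.11719) = 0.3125.

0.3125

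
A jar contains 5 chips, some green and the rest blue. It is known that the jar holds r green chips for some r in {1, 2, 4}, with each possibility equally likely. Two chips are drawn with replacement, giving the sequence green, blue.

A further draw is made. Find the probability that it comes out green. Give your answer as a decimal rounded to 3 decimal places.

Under each hypothesis, the probability of the observed sequence is: P(data | r = 1) = (1/5)(4/5) = 4/25; P(data | r = 2) = (2/5)(3/5) = 6/25; P(data | r = 4) = (4/5)(1/5) = 4/25.
The prior-weighted likelihoods are 1/3 · 4/25 = 4/75, 1/3 · 6/25 = 2/25, 1/3 · 4/25 = 4/75; these sum to 14/75.
Dividing through by the total gives posterior P(r = 1 | data) = 2/7, P(r = 2 | data) = 3/7, P(r = 4 | data) = 2/7.
Averaging over the posterior, P(green next | data) = (1/5)(2/7) + (2/5)(3/7) + (4/5)(2/7) = 16/35.

0.457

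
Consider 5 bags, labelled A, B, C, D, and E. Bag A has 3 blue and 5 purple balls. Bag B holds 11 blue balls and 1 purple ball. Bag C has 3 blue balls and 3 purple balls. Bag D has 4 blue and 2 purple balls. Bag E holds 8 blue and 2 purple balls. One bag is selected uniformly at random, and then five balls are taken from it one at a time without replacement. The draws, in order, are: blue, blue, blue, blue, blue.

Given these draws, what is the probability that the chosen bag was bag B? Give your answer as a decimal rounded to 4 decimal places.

0.7241

Under each hypothesis, the probability of the observed sequence is: P(data | bag A) = (3/8)(2/7)(1/6)(0/5) = 0; P(data | bag B) = (11/12)(10/11)(9/10)(8/9)(7/8) = 7/12; P(data | bag C) = (3/6)(2/5)(1/4)(0/3) = 0; P(data | bag D) = (4/6)(3/5)(2/4)(1/3)(0/2) = 0; P(data | bag E) = (8/10)(7/9)(6/8)(5/7)(4/6) = 2/9.
Multiplying each by its prior: 1/5 · 0 = 0, 1/5 · 7/12 = 7/60, 1/5 · 0 = 0, 1/5 · 0 = 0, 1/5 · 2/9 = 2/45; with total 29/180.
By Bayes' rule, P(bag B | data) = (7/60) / (29/180) = 21/29.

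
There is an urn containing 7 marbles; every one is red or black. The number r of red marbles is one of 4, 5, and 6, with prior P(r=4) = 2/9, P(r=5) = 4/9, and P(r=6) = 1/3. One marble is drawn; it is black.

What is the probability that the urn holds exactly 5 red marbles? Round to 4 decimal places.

0.4706

Compute the likelihood of this draw for each case: P(data | r = 4) = (3/7) = 3/7; P(data | r = 5) = (2/7) = 2/7; P(data | r = 6) = (1/7) = 1/7.
Weighting by the prior gives 2/9 · 3/7 = 2/21, 4/9 · 2/7 = 8/63, 1/3 · 1/7 = 1/21; with total 17/63.
By Bayes' rule, P(r = 5 | data) = (8/63) / (17/63) = 8/17.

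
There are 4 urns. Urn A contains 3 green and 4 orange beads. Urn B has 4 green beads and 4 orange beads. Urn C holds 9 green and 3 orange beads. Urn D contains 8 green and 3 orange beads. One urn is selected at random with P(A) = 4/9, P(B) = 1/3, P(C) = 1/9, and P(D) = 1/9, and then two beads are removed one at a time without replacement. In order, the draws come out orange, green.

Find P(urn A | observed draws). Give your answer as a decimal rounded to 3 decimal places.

0.472

For each hypothesis, P(data | H) works out to: P(data | urn A) = (4/7)(3/6) = 0.28571; P(data | urn B) = (4/8)(4/7) = 0.28571; P(data | urn C) = (3/12)(9/11) = 0.20455; P(data | urn D) = (3/11)(8/10) = 0.21818.
The prior-weighted likelihoods are 4/9 · 0.28571 = 0.12698, 1/3 · 0.28571 = 0.095238, 1/9 · 0.20455 = 0.022727, 1/9 · 0.21818 = 0.024242; with total 0.26919.
Therefore the posterior P(urn A | data) = (0.12698) / (0.26919) = 0.47172.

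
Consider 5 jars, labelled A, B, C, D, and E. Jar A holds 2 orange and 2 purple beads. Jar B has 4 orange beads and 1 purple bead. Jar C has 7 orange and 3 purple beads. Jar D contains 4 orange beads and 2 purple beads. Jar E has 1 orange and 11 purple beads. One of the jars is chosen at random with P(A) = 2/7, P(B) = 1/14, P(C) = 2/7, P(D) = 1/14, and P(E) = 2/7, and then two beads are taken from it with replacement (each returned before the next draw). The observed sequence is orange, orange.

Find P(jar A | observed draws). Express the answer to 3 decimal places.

0.246

For each hypothesis, P(data | H) works out to: P(data | jar A) = (2/4)(2/4) = 0.25; P(data | jar B) = (4/5)(4/5) = 0.64; P(data | jar C) = (7/10)(7/10) = 0.49; P(data | jar D) = (4/6)(4/6) = 0.44444; P(data | jar E) = (1/12)(1/12) = 0.0069444.
Multiplying each by its prior: 2/7 · 0.25 = 0.071429, 1/14 · 0.64 = 0.045714, 2/7 · 0.49 = 0.14, 1/14 · 0.44444 = 0.031746, 2/7 · 0.0069444 = 0.0019841; summing to 0.29087.
Therefore the posterior P(jar A | data) = (0.071429) / (0.29087) = 0.24557.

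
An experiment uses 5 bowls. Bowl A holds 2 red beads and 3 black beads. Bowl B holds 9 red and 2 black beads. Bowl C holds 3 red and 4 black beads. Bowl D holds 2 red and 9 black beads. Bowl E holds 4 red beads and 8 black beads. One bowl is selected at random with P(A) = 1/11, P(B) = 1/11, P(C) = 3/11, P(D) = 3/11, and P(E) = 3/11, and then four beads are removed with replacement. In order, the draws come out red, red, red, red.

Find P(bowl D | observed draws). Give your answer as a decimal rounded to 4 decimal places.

The likelihood of the observed sequence under each hypothesis: P(data | bowl A) = (2/5)(2/5)(2/5)(2/5) = 0.0256; P(data | bowl B) = (9/11)(9/11)(9/11)(9/11) = 0.44813; P(data | bowl C) = (3/7)(3/7)(3/7)(3/7) = 0.033736; P(data | bowl D) = (2/11)(2/11)(2/11)(2/11) = 0.0010928; P(data | bowl E) = (4/12)(4/12)(4/12)(4/12) = 0.012346.
The prior-weighted likelihoods are 1/11 · 0.0256 = 0.0023273, 1/11 · 0.44813 = 0.040739, 3/11 · 0.033736 = 0.0092007, 3/11 · 0.0010928 = 0.00029804, 3/11 · 0.012346 = 0.003367; with total 0.055932.
Therefore the posterior P(bowl D | data) = (0.00029804) / (0.055932) = 0.0053287.

0.0053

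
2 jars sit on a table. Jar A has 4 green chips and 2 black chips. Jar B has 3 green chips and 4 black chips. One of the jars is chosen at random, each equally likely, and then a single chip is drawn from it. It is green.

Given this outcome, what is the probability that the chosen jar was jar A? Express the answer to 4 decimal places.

Compute the likelihood of this draw for each case: P(data | jar A) = (4/6) = 2/3; P(data | jar B) = (3/7) = 3/7.
The prior-weighted likelihoods are 1/2 · 2/3 = 1/3, 1/2 · 3/7 = 3/14; summing to 23/42.
Therefore the posterior P(jar A | data) = (1/3) / (23/42) = 14/23.

0.6087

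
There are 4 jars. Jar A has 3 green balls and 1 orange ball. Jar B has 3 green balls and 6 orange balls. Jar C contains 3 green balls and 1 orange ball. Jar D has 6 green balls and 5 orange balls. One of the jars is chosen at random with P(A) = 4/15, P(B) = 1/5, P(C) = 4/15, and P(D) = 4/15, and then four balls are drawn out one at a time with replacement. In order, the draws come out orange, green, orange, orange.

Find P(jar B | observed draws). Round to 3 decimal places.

0.498

Under each hypothesis, the probability of the observed sequence is: P(data | jar A) = (1/4)(3/4)(1/4)(1/4) = 0.011719; P(data | jar B) = (6/9)(3/9)(6/9)(6/9) = 0.098765; P(data | jar C) = (1/4)(3/4)(1/4)(1/4) = 0.011719; P(data | jar D) = (5/11)(6/11)(5/11)(5/11) = 0.051226.
Weighting by the prior gives 4/15 · 0.011719 = 0.003125, 1/5 · 0.098765 = 0.019753, 4/15 · 0.011719 = 0.003125, 4/15 · 0.051226 = 0.01366; summing to 0.039663.
So P(jar B | data) = (0.019753) / (0.039663) = 0.49802.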